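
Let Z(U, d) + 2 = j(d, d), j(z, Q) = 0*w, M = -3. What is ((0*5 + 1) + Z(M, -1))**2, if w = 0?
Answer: 1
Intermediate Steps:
j(z, Q) = 0 (j(z, Q) = 0*0 = 0)
Z(U, d) = -2 (Z(U, d) = -2 + 0 = -2)
((0*5 + 1) + Z(M, -1))**2 = ((0*5 + 1) - 2)**2 = ((0 + 1) - 2)**2 = (1 - 2)**2 = (-1)**2 = 1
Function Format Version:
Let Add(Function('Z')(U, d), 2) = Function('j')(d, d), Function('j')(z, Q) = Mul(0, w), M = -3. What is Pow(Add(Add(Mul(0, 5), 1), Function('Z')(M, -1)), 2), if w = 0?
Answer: 1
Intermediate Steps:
Function('j')(z, Q) = 0 (Function('j')(z, Q) = Mul(0, 0) = 0)
Function('Z')(U, d) = -2 (Function('Z')(U, d) = Add(-2, 0) = -2)
Pow(Add(Add(Mul(0, 5), 1), Function('Z')(M, -1)), 2) = Pow(Add(Add(Mul(0, 5), 1), -2), 2) = Pow(Add(Add(0, 1), -2), 2) = Pow(Add(1, -2), 2) = Pow(-1, 2) = 1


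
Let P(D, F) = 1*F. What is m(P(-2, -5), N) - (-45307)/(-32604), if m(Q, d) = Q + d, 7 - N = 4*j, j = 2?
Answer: -240931/32604 ≈ -7.3896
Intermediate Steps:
P(D, F) = F
N = -1 (N = 7 - 4*2 = 7 - 1*8 = 7 - 8 = -1)
m(P(-2, -5), N) - (-45307)/(-32604) = (-5 - 1) - (-45307)/(-32604) = -6 - (-45307)*(-1)/32604 = -6 - 1*45307/32604 = -6 - 45307/32604 = -240931/32604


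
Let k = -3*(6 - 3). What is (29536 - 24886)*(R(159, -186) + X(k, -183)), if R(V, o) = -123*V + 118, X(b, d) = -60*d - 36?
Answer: -39501750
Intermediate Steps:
k = -9 (k = -3*3 = -9)
X(b, d) = -36 - 60*d
R(V, o) = 118 - 123*V
(29536 - 24886)*(R(159, -186) + X(k, -183)) = (29536 - 24886)*((118 - 123*159) + (-36 - 60*(-183))) = 4650*((118 - 19557) + (-36 + 10980)) = 4650*(-19439 + 10944) = 4650*(-8495) = -39501750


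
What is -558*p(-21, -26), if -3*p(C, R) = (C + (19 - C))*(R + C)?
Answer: -166098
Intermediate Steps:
p(C, R) = -19*C/3 - 19*R/3 (p(C, R) = -(C + (19 - C))*(R + C)/3 = -19*(C + R)/3 = -(19*C + 19*R)/3 = -19*C/3 - 19*R/3)
-558*p(-21, -26) = -558*(-19/3*(-21) - 19/3*(-26)) = -558*(133 + 494/3) = -558*893/3 = -166098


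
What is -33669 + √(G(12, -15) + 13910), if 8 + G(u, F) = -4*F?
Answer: -33669 + √13962 ≈ -33551.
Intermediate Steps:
G(u, F) = -8 - 4*F
-33669 + √(G(12, -15) + 13910) = -33669 + √((-8 - 4*(-15)) + 13910) = -33669 + √((-8 + 60) + 13910) = -33669 + √(52 + 13910) = -33669 + √13962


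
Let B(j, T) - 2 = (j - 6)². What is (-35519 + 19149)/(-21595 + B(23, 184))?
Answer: 8185/10652 ≈ 0.76840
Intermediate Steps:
B(j, T) = 2 + (-6 + j)² (B(j, T) = 2 + (j - 6)² = 2 + (-6 + j)²)
(-35519 + 19149)/(-21595 + B(23, 184)) = (-35519 + 19149)/(-21595 + (2 + (-6 + 23)²)) = -16370/(-21595 + (2 + 17²)) = -16370/(-21595 + (2 + 289)) = -16370/(-21595 + 291) = -16370/(-21304) = -16370*(-1/21304) = 8185/10652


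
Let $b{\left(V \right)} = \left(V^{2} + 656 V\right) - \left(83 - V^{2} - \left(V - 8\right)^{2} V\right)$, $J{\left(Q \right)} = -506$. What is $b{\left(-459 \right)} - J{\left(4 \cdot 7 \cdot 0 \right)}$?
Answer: $-99982170$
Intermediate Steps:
$b{\left(V \right)} = -83 + 2 V^{2} + 656 V + V \left(-8 + V\right)^{2}$ ($b{\left(V \right)} = \left(V^{2} + 656 V\right) - \left(83 - V^{2} - \left(-8 + V\right)^{2} V\right) = \left(V^{2} + 656 V\right) - \left(83 - V^{2} - V \left(-8 + V\right)^{2}\right) = \left(V^{2} + 656 V\right) + \left(-83 + V^{2} + V \left(-8 + V\right)^{2}\right) = -83 + 2 V^{2} + 656 V + V \left(-8 + V\right)^{2}$)
$b{\left(-459 \right)} - J{\left(4 \cdot 7 \cdot 0 \right)} = \left(-83 + \left(-459\right)^{3} - 14 \left(-459\right)^{2} + 720 \left(-459\right)\right) - -506 = \left(-83 - 96702579 - 2949534 - 330480\right) + 506 = -99982676 + 506 = -99982170$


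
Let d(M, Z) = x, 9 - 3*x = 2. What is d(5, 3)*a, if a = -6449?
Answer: -45143/3 ≈ -15048.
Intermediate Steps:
x = 7/3 (x = 3 - ⅓*2 = 3 - ⅔ = 7/3 ≈ 2.3333)
d(M, Z) = 7/3
d(5, 3)*a = (7/3)*(-6449) = -45143/3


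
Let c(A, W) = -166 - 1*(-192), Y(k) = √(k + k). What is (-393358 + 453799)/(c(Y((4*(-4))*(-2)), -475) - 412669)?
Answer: -60441/412643 ≈ -0.14647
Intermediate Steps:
Y(k) = √2*√k (Y(k) = √(2*k) = √2*√k)
c(A, W) = 26 (c(A, W) = -166 + 192 = 26)
(-393358 + 453799)/(c(Y((4*(-4))*(-2)), -475) - 412669) = (-393358 + 453799)/(26 - 412669) = 60441/(-412643) = 60441*(-1/412643) = -60441/412643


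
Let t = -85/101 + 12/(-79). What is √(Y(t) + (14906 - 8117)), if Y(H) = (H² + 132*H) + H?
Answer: √423868539389/7979 ≈ 81.596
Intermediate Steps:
t = -7927/7979 (t = -85*1/101 + 12*(-1/79) = -85/101 - 12/79 = -7927/7979 ≈ -0.99348)
Y(H) = H² + 133*H
√(Y(t) + (14906 - 8117)) = √(-7927*(133 - 7927/7979)/7979 + (14906 - 8117)) = √(-7927/7979*1053280/7979 + 6789) = √(-8349350560/63664441 + 6789) = √(423868539389/63664441) = √423868539389/7979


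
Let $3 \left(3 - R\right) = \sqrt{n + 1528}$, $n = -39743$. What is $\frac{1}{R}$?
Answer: $\frac{27}{38296} + \frac{3 i \sqrt{38215}}{38296} \approx 0.00070503 + 0.015314 i$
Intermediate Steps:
$R = 3 - \frac{i \sqrt{38215}}{3}$ ($R = 3 - \frac{\sqrt{-39743 + 1528}}{3} = 3 - \frac{\sqrt{-38215}}{3} = 3 - \frac{i \sqrt{38215}}{3} \approx 3.0 - 65.162 i$)
$\frac{1}{R} = \frac{1}{3 - \frac{i \sqrt{38215}}{3}}$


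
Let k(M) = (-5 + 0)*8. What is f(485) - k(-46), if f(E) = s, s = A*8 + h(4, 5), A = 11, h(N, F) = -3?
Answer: 125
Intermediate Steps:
k(M) = -40 (k(M) = -5*8 = -40)
s = 85 (s = 11*8 - 3 = 88 - 3 = 85)
f(E) = 85
f(485) - k(-46) = 85 - 1*(-40) = 85 + 40 = 125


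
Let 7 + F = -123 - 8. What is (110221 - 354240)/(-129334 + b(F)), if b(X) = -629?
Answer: 244019/129963 ≈ 1.8776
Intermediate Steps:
F = -138 (F = -7 + (-123 - 8) = -7 - 131 = -138)
(110221 - 354240)/(-129334 + b(F)) = (110221 - 354240)/(-129334 - 629) = -244019/(-129963) = -244019*(-1/129963) = 244019/129963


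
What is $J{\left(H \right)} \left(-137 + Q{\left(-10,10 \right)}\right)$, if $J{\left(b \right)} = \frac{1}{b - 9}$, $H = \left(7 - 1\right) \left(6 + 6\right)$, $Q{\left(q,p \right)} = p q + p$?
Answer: $- \frac{227}{63} \approx -3.6032$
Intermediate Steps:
$Q{\left(q,p \right)} = p + p q$
$H = 72$ ($H = 6 \cdot 12 = 72$)
$J{\left(b \right)} = \frac{1}{-9 + b}$
$J{\left(H \right)} \left(-137 + Q{\left(-10,10 \right)}\right) = \frac{-137 + 10 \left(1 - 10\right)}{-9 + 72} = \frac{-137 + 10 \left(-9\right)}{63} = \frac{-137 - 90}{63} = \frac{1}{63} \left(-227\right) = - \frac{227}{63}$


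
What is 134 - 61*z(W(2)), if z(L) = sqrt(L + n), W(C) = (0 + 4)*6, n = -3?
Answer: 134 - 61*sqrt(21) ≈ -145.54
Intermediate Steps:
W(C) = 24 (W(C) = 4*6 = 24)
z(L) = sqrt(-3 + L) (z(L) = sqrt(L - 3) = sqrt(-3 + L))
134 - 61*z(W(2)) = 134 - 61*sqrt(-3 + 24) = 134 - 61*sqrt(21)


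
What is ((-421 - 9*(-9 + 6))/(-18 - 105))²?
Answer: 155236/15129 ≈ 10.261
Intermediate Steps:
((-421 - 9*(-9 + 6))/(-18 - 105))² = ((-421 - 9*(-3))/(-123))² = ((-421 + 27)*(-1/123))² = (-394*(-1/123))² = (394/123)² = 155236/15129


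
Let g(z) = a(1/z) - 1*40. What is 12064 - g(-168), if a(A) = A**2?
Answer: 341623295/28224 ≈ 12104.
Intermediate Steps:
g(z) = -40 + z**(-2) (g(z) = (1/z)**2 - 1*40 = z**(-2) - 40 = -40 + z**(-2))
12064 - g(-168) = 12064 - (-40 + (-168)**(-2)) = 12064 - (-40 + 1/28224) = 12064 - 1*(-1128959/28224) = 12064 + 1128959/28224 = 341623295/28224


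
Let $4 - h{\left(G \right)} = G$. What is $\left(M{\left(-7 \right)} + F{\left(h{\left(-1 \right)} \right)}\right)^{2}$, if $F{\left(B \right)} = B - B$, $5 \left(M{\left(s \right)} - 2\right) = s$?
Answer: $\frac{9}{25} \approx 0.36$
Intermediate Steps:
$M{\left(s \right)} = 2 + \frac{s}{5}$
$h{\left(G \right)} = 4 - G$
$F{\left(B \right)} = 0$
$\left(M{\left(-7 \right)} + F{\left(h{\left(-1 \right)} \right)}\right)^{2} = \left(\left(2 + \frac{1}{5} \left(-7\right)\right) + 0\right)^{2} = \left(\left(2 - \frac{7}{5}\right) + 0\right)^{2} = \left(\frac{3}{5} + 0\right)^{2} = \left(\frac{3}{5}\right)^{2} = \frac{9}{25}$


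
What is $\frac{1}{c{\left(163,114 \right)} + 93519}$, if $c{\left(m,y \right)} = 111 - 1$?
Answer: $\frac{1}{93629} \approx 1.068 \cdot 10^{-5}$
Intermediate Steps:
$c{\left(m,y \right)} = 110$ ($c{\left(m,y \right)} = 111 - 1 = 110$)
$\frac{1}{c{\left(163,114 \right)} + 93519} = \frac{1}{110 + 93519} = \frac{1}{93629}$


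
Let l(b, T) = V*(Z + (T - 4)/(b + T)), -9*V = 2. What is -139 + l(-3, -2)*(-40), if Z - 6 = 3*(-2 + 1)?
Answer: -305/3 ≈ -101.67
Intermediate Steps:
V = -2/9 (V = -⅑*2 = -2/9 ≈ -0.22222)
Z = 3 (Z = 6 + 3*(-2 + 1) = 6 + 3*(-1) = 6 - 3 = 3)
l(b, T) = -⅔ - 2*(-4 + T)/(9*(T + b)) (l(b, T) = -2*(3 + (T - 4)/(b + T))/9 = -2*(3 + (-4 + T)/(T + b))/9 = -⅔ - 2*(-4 + T)/(9*(T + b)))
-139 + l(-3, -2)*(-40) = -139 + (2*(4 - 4*(-2) - 3*(-3))/(9*(-2 - 3)))*(-40) = -139 + ((2/9)*(4 + 8 + 9)/(-5))*(-40) = -139 + ((2/9)*(-⅕)*21)*(-40) = -139 - 14/15*(-40) = -139 + 112/3 = -305/3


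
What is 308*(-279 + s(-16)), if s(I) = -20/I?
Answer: -85547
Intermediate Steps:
308*(-279 + s(-16)) = 308*(-279 - 20/(-16)) = 308*(-279 - 20*(-1/16)) = 308*(-279 + 5/4) = 308*(-1111/4) = -85547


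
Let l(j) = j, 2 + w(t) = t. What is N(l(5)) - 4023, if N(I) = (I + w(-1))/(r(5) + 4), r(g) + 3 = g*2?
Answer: -44251/11 ≈ -4022.8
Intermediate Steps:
r(g) = -3 + 2*g (r(g) = -3 + g*2 = -3 + 2*g)
w(t) = -2 + t
N(I) = -3/11 + I/11 (N(I) = (I + (-2 - 1))/((-3 + 2*5) + 4) = (I - 3)/((-3 + 10) + 4) = (-3 + I)/(7 + 4) = (-3 + I)/11 = (-3 + I)*(1/11) = -3/11 + I/11)
N(l(5)) - 4023 = (-3/11 + (1/11)*5) - 4023 = (-3/11 + 5/11) - 4023 = 2/11 - 4023 = -44251/11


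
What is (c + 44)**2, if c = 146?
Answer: 36100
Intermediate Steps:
(c + 44)**2 = (146 + 44)**2 = 190**2 = 36100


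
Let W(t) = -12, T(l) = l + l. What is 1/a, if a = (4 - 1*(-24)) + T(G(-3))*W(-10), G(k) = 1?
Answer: ¼ ≈ 0.25000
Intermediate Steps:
T(l) = 2*l
a = 4 (a = (4 - 1*(-24)) + (2*1)*(-12) = (4 + 24) + 2*(-12) = 28 - 24 = 4)
1/a = 1/4 = ¼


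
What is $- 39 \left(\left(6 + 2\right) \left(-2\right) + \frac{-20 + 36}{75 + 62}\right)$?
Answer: $\frac{84864}{137} \approx 619.45$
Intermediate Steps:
$- 39 \left(\left(6 + 2\right) \left(-2\right) + \frac{-20 + 36}{75 + 62}\right) = - 39 \left(8 \left(-2\right) + \frac{16}{137}\right) = - 39 \left(-16 + 16 \cdot \frac{1}{137}\right) = - 39 \left(-16 + \frac{16}{137}\right) = \left(-39\right) \left(- \frac{2176}{137}\right) = \frac{84864}{137}$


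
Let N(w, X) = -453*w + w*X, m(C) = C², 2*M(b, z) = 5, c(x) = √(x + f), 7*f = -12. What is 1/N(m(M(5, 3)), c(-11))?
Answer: -3171/8978450 - I*√623/8978450 ≈ -0.00035318 - 2.78e-6*I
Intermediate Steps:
f = -12/7 (f = (⅐)*(-12) = -12/7 ≈ -1.7143)
c(x) = √(-12/7 + x) (c(x) = √(x - 12/7) = √(-12/7 + x))
M(b, z) = 5/2 (M(b, z) = (½)*5 = 5/2)
N(w, X) = -453*w + X*w
1/N(m(M(5, 3)), c(-11)) = 1/((5/2)²*(-453 + √(-84 + 49*(-11))/7)) = 1/(25*(-453 + √(-84 - 539)/7)/4) = 1/(25*(-453 + √(-623)/7)/4) = 1/(25*(-453 + (I*√623)/7)/4) = 1/(25*(-453 + I*√623/7)/4) = 1/(-11325/4 + 25*I*√623/28)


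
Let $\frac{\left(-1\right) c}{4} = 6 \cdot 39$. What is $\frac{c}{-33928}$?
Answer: $\frac{117}{4241} \approx 0.027588$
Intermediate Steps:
$c = -936$ ($c = - 4 \cdot 6 \cdot 39 = \left(-4\right) 234 = -936$)
$\frac{c}{-33928} = - \frac{936}{-33928} = \left(-936\right) \left(- \frac{1}{33928}\right) = \frac{117}{4241}$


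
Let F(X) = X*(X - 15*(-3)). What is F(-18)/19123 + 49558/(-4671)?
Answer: -949967740/89323533 ≈ -10.635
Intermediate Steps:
F(X) = X*(45 + X) (F(X) = X*(X + 45) = X*(45 + X))
F(-18)/19123 + 49558/(-4671) = -18*(45 - 18)/19123 + 49558/(-4671) = -18*27*(1/19123) + 49558*(-1/4671) = -486*1/19123 - 49558/4671 = -486/19123 - 49558/4671 = -949967740/89323533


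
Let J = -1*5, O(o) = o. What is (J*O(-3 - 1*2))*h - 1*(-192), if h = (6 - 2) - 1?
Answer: 267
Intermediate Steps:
h = 3 (h = 4 - 1 = 3)
J = -5
(J*O(-3 - 1*2))*h - 1*(-192) = -5*(-3 - 1*2)*3 - 1*(-192) = -5*(-3 - 2)*3 + 192 = -5*(-5)*3 + 192 = 25*3 + 192 = 75 + 192 = 267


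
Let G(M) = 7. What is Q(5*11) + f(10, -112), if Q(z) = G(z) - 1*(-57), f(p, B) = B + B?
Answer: -160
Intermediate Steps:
f(p, B) = 2*B
Q(z) = 64 (Q(z) = 7 - 1*(-57) = 7 + 57 = 64)
Q(5*11) + f(10, -112) = 64 + 2*(-112) = 64 - 224 = -160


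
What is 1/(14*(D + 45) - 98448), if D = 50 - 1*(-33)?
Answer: -1/96656 ≈ -1.0346e-5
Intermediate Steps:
D = 83 (D = 50 + 33 = 83)
1/(14*(D + 45) - 98448) = 1/(14*(83 + 45) - 98448) = 1/(14*128 - 98448) = 1/(1792 - 98448) = 1/(-96656) = -1/96656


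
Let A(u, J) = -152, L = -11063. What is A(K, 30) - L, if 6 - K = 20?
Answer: 10911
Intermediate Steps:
K = -14 (K = 6 - 1*20 = 6 - 20 = -14)
A(K, 30) - L = -152 - 1*(-11063) = -152 + 11063 = 10911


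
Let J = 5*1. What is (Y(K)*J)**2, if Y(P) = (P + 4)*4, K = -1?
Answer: 3600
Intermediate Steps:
J = 5
Y(P) = 16 + 4*P (Y(P) = (4 + P)*4 = 16 + 4*P)
(Y(K)*J)**2 = ((16 + 4*(-1))*5)**2 = ((16 - 4)*5)**2 = (12*5)**2 = 60**2 = 3600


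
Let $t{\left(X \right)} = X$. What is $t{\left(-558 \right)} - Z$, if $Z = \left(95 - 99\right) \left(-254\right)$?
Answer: $-1574$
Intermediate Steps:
$Z = 1016$ ($Z = \left(-4\right) \left(-254\right) = 1016$)
$t{\left(-558 \right)} - Z = -558 - 1016 = -1574$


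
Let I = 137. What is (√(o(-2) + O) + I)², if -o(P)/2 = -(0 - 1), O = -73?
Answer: 18694 + 1370*I*√3 ≈ 18694.0 + 2372.9*I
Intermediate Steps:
o(P) = -2 (o(P) = -(-2)*(0 - 1) = -(-2)*(-1) = -2*1 = -2)
(√(o(-2) + O) + I)² = (√(-2 - 73) + 137)² = (√(-75) + 137)² = (5*I*√3 + 137)² = (137 + 5*I*√3)²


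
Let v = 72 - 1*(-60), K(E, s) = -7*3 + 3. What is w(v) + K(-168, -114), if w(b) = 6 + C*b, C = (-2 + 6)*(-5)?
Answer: -2652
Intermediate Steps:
C = -20 (C = 4*(-5) = -20)
K(E, s) = -18 (K(E, s) = -21 + 3 = -18)
v = 132 (v = 72 + 60 = 132)
w(b) = 6 - 20*b
w(v) + K(-168, -114) = (6 - 20*132) - 18 = (6 - 2640) - 18 = -2634 - 18 = -2652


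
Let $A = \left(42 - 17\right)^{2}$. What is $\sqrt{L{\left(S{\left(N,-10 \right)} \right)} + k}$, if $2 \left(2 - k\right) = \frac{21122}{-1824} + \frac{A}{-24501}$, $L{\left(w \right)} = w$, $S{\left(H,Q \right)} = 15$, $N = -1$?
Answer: $\frac{7 \sqrt{6454259865426}}{3724152} \approx 4.7752$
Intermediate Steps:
$A = 625$ ($A = 25^{2} = 625$)
$k = \frac{116234903}{14896608}$ ($k = 2 - \frac{\frac{21122}{-1824} + \frac{625}{-24501}}{2} = 2 - \frac{21122 \left(- \frac{1}{1824}\right) + 625 \left(- \frac{1}{24501}\right)}{2} = 2 - \frac{- \frac{10561}{912} - \frac{625}{24501}}{2} = 2 - - \frac{86441687}{14896608} = 2 + \frac{86441687}{14896608} = \frac{116234903}{14896608} \approx 7.8028$)
$\sqrt{L{\left(S{\left(N,-10 \right)} \right)} + k} = \sqrt{15 + \frac{116234903}{14896608}} = \sqrt{\frac{339684023}{14896608}} = \frac{7 \sqrt{6454259865426}}{3724152}$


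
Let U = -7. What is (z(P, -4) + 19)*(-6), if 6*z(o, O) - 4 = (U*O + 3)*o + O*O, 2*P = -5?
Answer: -113/2 ≈ -56.500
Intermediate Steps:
P = -5/2 (P = (½)*(-5) = -5/2 ≈ -2.5000)
z(o, O) = ⅔ + O²/6 + o*(3 - 7*O)/6 (z(o, O) = ⅔ + ((-7*O + 3)*o + O*O)/6 = ⅔ + ((3 - 7*O)*o + O²)/6 = ⅔ + (o*(3 - 7*O) + O²)/6 = ⅔ + (O² + o*(3 - 7*O))/6 = ⅔ + (O²/6 + o*(3 - 7*O)/6) = ⅔ + O²/6 + o*(3 - 7*O)/6)
(z(P, -4) + 19)*(-6) = ((⅔ + (½)*(-5/2) + (⅙)*(-4)² - 7/6*(-4)*(-5/2)) + 19)*(-6) = ((⅔ - 5/4 + (⅙)*16 - 35/3) + 19)*(-6) = ((⅔ - 5/4 + 8/3 - 35/3) + 19)*(-6) = (-115/12 + 19)*(-6) = (113/12)*(-6) = -113/2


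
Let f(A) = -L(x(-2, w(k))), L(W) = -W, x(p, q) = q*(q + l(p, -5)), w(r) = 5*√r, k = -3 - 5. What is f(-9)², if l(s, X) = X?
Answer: 35000 + 20000*I*√2 ≈ 35000.0 + 28284.0*I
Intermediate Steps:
k = -8
x(p, q) = q*(-5 + q) (x(p, q) = q*(q - 5) = q*(-5 + q))
f(A) = 10*I*√2*(-5 + 10*I*√2) (f(A) = -(-1)*(5*√(-8))*(-5 + 5*√(-8)) = -(-1)*(5*(2*I*√2))*(-5 + 5*(2*I*√2)) = -(-1)*(10*I*√2)*(-5 + 10*I*√2) = -(-1)*10*I*√2*(-5 + 10*I*√2) = -(-10)*I*√2*(-5 + 10*I*√2) = 10*I*√2*(-5 + 10*I*√2))
f(-9)² = (-200 - 50*I*√2)²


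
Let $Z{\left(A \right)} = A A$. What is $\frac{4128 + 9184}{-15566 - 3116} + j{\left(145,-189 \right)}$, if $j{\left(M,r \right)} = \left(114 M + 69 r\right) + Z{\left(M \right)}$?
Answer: $\frac{228978618}{9341} \approx 24513.0$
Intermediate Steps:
$Z{\left(A \right)} = A^{2}$
$j{\left(M,r \right)} = M^{2} + 69 r + 114 M$ ($j{\left(M,r \right)} = \left(114 M + 69 r\right) + M^{2} = \left(69 r + 114 M\right) + M^{2} = M^{2} + 69 r + 114 M$)
$\frac{4128 + 9184}{-15566 - 3116} + j{\left(145,-189 \right)} = \frac{4128 + 9184}{-15566 - 3116} + \left(145^{2} + 69 \left(-189\right) + 114 \cdot 145\right) = \frac{13312}{-18682} + \left(21025 - 13041 + 16530\right) = 13312 \left(- \frac{1}{18682}\right) + 24514 = - \frac{6656}{9341} + 24514 = \frac{228978618}{9341}$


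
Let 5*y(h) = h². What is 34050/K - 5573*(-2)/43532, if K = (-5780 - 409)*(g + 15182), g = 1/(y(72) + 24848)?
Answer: 22558850834984727/88231092961333634 ≈ 0.25568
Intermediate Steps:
y(h) = h²/5
g = 5/129424 (g = 1/((⅕)*72² + 24848) = 1/((⅕)*5184 + 24848) = 1/(5184/5 + 24848) = 1/(129424/5) = 5/129424 ≈ 3.8633e-5)
K = -12160860005697/129424 (K = (-5780 - 409)*(5/129424 + 15182) = -6189*1964915173/129424 = -12160860005697/129424 ≈ -9.3961e+7)
34050/K - 5573*(-2)/43532 = 34050/(-12160860005697/129424) - 5573*(-2)/43532 = 34050*(-129424/12160860005697) + 11146*(1/43532) = -1468962400/4053620001899 + 5573/21766 = 22558850834984727/88231092961333634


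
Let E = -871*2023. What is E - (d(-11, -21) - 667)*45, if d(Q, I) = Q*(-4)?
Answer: -1733998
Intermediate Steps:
d(Q, I) = -4*Q
E = -1762033
E - (d(-11, -21) - 667)*45 = -1762033 - (-4*(-11) - 667)*45 = -1762033 - (44 - 667)*45 = -1762033 - (-623)*45 = -1762033 - 1*(-28035) = -1762033 + 28035 = -1733998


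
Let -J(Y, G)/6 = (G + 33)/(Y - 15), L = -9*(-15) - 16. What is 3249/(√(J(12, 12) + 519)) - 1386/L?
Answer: -198/17 + 1083*√609/203 ≈ 120.01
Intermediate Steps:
L = 119 (L = 135 - 16 = 119)
J(Y, G) = -6*(33 + G)/(-15 + Y) (J(Y, G) = -6*(G + 33)/(Y - 15) = -6*(33 + G)/(-15 + Y))
3249/(√(J(12, 12) + 519)) - 1386/L = 3249/(√(6*(-33 - 1*12)/(-15 + 12) + 519)) - 1386/119 = 3249/(√(6*(-33 - 12)/(-3) + 519)) - 1386*1/119 = 3249/(√(6*(-⅓)*(-45) + 519)) - 198/17 = 3249/(√(90 + 519)) - 198/17 = 3249/(√609) - 198/17 = 3249*(√609/609) - 198/17 = 1083*√609/203 - 198/17 = -198/17 + 1083*√609/203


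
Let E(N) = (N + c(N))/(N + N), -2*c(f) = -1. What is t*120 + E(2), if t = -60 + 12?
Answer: -46075/8 ≈ -5759.4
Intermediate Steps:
t = -48
c(f) = 1/2 (c(f) = -1/2*(-1) = 1/2)
E(N) = (1/2 + N)/(2*N) (E(N) = (N + 1/2)/(N + N) = (1/2 + N)/((2*N)) = (1/2 + N)*(1/(2*N)) = (1/2 + N)/(2*N))
t*120 + E(2) = -48*120 + (1/4)*(1 + 2*2)/2 = -5760 + (1/4)*(1/2)*(1 + 4) = -5760 + (1/4)*(1/2)*5 = -5760 + 5/8 = -46075/8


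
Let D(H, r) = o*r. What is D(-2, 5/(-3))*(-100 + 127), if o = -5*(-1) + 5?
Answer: -450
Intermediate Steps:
o = 10 (o = 5 + 5 = 10)
D(H, r) = 10*r
D(-2, 5/(-3))*(-100 + 127) = (10*(5/(-3)))*(-100 + 127) = (10*(5*(-⅓)))*27 = (10*(-5/3))*27 = -50/3*27 = -450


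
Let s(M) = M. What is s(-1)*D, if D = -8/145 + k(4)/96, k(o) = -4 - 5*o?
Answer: 177/580 ≈ 0.30517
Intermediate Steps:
D = -177/580 (D = -8/145 + (-4 - 5*4)/96 = -8*1/145 + (-4 - 20)*(1/96) = -8/145 - 24*1/96 = -8/145 - ¼ = -177/580 ≈ -0.30517)
s(-1)*D = -1*(-177/580) = 177/580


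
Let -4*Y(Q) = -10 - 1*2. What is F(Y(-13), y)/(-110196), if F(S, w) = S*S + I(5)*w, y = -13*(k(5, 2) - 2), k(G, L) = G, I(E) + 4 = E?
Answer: 5/18366 ≈ 0.00027224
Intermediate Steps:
I(E) = -4 + E
Y(Q) = 3 (Y(Q) = -(-10 - 1*2)/4 = -(-10 - 2)/4 = -¼*(-12) = 3)
y = -39 (y = -13*(5 - 2) = -13*3 = -39)
F(S, w) = w + S² (F(S, w) = S*S + (-4 + 5)*w = S² + 1*w = S² + w = w + S²)
F(Y(-13), y)/(-110196) = (-39 + 3²)/(-110196) = (-39 + 9)*(-1/110196) = -30*(-1/110196) = 5/18366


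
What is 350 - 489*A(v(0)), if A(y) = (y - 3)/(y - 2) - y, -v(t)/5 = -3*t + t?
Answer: -767/2 ≈ -383.50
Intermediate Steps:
v(t) = 10*t (v(t) = -5*(-3*t + t) = -(-10)*t = 10*t)
A(y) = -y + (-3 + y)/(-2 + y) (A(y) = (-3 + y)/(-2 + y) - y = -y + (-3 + y)/(-2 + y))
350 - 489*A(v(0)) = 350 - 489*(-3 - (10*0)² + 3*(10*0))/(-2 + 10*0) = 350 - 489*(-3 - 1*0² + 3*0)/(-2 + 0) = 350 - 489*(-3 - 1*0 + 0)/(-2) = 350 - (-489)*(-3 + 0 + 0)/2 = 350 - (-489)*(-3)/2 = 350 - 489*3/2 = 350 - 1467/2 = -767/2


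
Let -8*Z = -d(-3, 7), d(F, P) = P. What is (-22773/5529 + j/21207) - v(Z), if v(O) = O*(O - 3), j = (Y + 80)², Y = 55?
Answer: -1167379583/833802688 ≈ -1.4001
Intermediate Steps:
Z = 7/8 (Z = -(-1)*7/8 = -⅛*(-7) = 7/8 ≈ 0.87500)
j = 18225 (j = (55 + 80)² = 135² = 18225)
v(O) = O*(-3 + O)
(-22773/5529 + j/21207) - v(Z) = (-22773/5529 + 18225/21207) - 7*(-3 + 7/8)/8 = (-22773*1/5529 + 18225*(1/21207)) - 7*(-17)/(8*8) = (-7591/1843 + 6075/7069) - 1*(-119/64) = -42464554/13028167 + 119/64 = -1167379583/833802688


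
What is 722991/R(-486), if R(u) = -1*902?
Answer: -722991/902 ≈ -801.54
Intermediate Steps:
R(u) = -902
722991/R(-486) = 722991/(-902) = 722991*(-1/902) = -722991/902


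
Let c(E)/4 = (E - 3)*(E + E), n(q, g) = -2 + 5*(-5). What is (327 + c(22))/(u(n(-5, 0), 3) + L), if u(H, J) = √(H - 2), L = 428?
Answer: 1571188/183213 - 3671*I*√29/183213 ≈ 8.5757 - 0.1079*I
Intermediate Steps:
n(q, g) = -27 (n(q, g) = -2 - 25 = -27)
c(E) = 8*E*(-3 + E) (c(E) = 4*((E - 3)*(E + E)) = 4*((-3 + E)*(2*E)) = 4*(2*E*(-3 + E)) = 8*E*(-3 + E))
u(H, J) = √(-2 + H)
(327 + c(22))/(u(n(-5, 0), 3) + L) = (327 + 8*22*(-3 + 22))/(√(-2 - 27) + 428) = (327 + 8*22*19)/(√(-29) + 428) = (327 + 3344)/(I*√29 + 428) = 3671/(428 + I*√29)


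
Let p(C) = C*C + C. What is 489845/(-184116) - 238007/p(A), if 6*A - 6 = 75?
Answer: -58555711961/48054276 ≈ -1218.5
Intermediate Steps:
A = 27/2 (A = 1 + (⅙)*75 = 1 + 25/2 = 27/2 ≈ 13.500)
p(C) = C + C² (p(C) = C² + C = C + C²)
489845/(-184116) - 238007/p(A) = 489845/(-184116) - 238007*2/(27*(1 + 27/2)) = 489845*(-1/184116) - 238007/((27/2)*(29/2)) = -489845/184116 - 238007/783/4 = -489845/184116 - 238007*4/783 = -489845/184116 - 952028/783 = -58555711961/48054276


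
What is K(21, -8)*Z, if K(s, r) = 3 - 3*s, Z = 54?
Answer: -3240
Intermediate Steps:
K(21, -8)*Z = (3 - 3*21)*54 = (3 - 63)*54 = -60*54 = -3240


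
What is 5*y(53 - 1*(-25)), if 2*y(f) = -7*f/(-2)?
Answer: 1365/2 ≈ 682.50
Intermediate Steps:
y(f) = 7*f/4 (y(f) = (-7*f/(-2))/2 = (-7*f*(-1)/2)/2 = (-(-7)*f/2)/2 = (7*f/2)/2 = 7*f/4)
5*y(53 - 1*(-25)) = 5*(7*(53 - 1*(-25))/4) = 5*(7*(53 + 25)/4) = 5*((7/4)*78) = 5*(273/2) = 1365/2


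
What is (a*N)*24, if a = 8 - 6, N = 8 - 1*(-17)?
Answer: 1200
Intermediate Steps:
N = 25 (N = 8 + 17 = 25)
a = 2
(a*N)*24 = (2*25)*24 = 50*24 = 1200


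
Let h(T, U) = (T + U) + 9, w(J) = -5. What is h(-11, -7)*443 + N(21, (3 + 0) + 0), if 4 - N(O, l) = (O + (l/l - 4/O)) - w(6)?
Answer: -84206/21 ≈ -4009.8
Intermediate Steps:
N(O, l) = -2 - O + 4/O (N(O, l) = 4 - ((O + (l/l - 4/O)) - 1*(-5)) = 4 - ((O + (1 - 4/O)) + 5) = 4 - ((1 + O - 4/O) + 5) = 4 - (6 + O - 4/O) = 4 + (-6 - O + 4/O) = -2 - O + 4/O)
h(T, U) = 9 + T + U
h(-11, -7)*443 + N(21, (3 + 0) + 0) = (9 - 11 - 7)*443 + (-2 - 1*21 + 4/21) = -9*443 + (-2 - 21 + 4*(1/21)) = -3987 + (-2 - 21 + 4/21) = -3987 - 479/21 = -84206/21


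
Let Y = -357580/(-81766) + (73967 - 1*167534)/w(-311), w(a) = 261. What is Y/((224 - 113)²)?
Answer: -34041761/1184421393 ≈ -0.028741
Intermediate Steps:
Y = -1259545157/3556821 (Y = -357580/(-81766) + (73967 - 1*167534)/261 = -357580*(-1/81766) + (73967 - 167534)*(1/261) = 178790/40883 - 93567*1/261 = 178790/40883 - 31189/87 = -1259545157/3556821 ≈ -354.12)
Y/((224 - 113)²) = -1259545157/(3556821*(224 - 113)²) = -1259545157/(3556821*(111²)) = -1259545157/3556821/12321 = -1259545157/3556821*1/12321 = -34041761/1184421393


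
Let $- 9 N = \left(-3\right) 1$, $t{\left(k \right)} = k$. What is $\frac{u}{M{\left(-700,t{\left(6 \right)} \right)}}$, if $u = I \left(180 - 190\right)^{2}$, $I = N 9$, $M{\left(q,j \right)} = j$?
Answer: $50$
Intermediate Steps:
$N = \frac{1}{3}$ ($N = - \frac{\left(-3\right) 1}{9} = \left(- \frac{1}{9}\right) \left(-3\right) = \frac{1}{3} \approx 0.33333$)
$I = 3$ ($I = \frac{1}{3} \cdot 9 = 3$)
$u = 300$ ($u = 3 \left(180 - 190\right)^{2} = 3 \left(-10\right)^{2} = 3 \cdot 100 = 300$)
$\frac{u}{M{\left(-700,t{\left(6 \right)} \right)}} = \frac{300}{6} = 300 \cdot \frac{1}{6} = 50$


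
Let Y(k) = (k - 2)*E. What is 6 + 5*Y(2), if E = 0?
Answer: 6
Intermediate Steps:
Y(k) = 0 (Y(k) = (k - 2)*0 = (-2 + k)*0 = 0)
6 + 5*Y(2) = 6 + 5*0 = 6 + 0 = 6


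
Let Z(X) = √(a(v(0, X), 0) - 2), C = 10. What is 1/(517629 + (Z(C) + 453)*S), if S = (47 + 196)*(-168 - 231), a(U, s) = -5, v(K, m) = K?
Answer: I/(21*(-2066852*I + 4617*√7)) ≈ -2.3039e-8 + 1.3616e-10*I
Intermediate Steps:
Z(X) = I*√7 (Z(X) = √(-5 - 2) = √(-7) = I*√7)
S = -96957 (S = 243*(-399) = -96957)
1/(517629 + (Z(C) + 453)*S) = 1/(517629 + (I*√7 + 453)*(-96957)) = 1/(517629 + (453 + I*√7)*(-96957)) = 1/(517629 + (-43921521 - 96957*I*√7)) = 1/(-43403892 - 96957*I*√7)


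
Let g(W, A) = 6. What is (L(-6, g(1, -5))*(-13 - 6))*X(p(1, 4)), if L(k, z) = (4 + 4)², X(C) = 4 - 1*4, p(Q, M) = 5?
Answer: 0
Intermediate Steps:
X(C) = 0 (X(C) = 4 - 4 = 0)
L(k, z) = 64 (L(k, z) = 8² = 64)
(L(-6, g(1, -5))*(-13 - 6))*X(p(1, 4)) = (64*(-13 - 6))*0 = (64*(-19))*0 = -1216*0 = 0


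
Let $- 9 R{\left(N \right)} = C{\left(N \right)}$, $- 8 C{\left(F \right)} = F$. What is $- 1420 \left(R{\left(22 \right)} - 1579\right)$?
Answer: $\frac{20175715}{9} \approx 2.2417 \cdot 10^{6}$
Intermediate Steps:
$C{\left(F \right)} = - \frac{F}{8}$
$R{\left(N \right)} = \frac{N}{72}$ ($R{\left(N \right)} = - \frac{\left(- \frac{1}{8}\right) N}{9} = \frac{N}{72}$)
$- 1420 \left(R{\left(22 \right)} - 1579\right) = - 1420 \left(\frac{1}{72} \cdot 22 - 1579\right) = - 1420 \left(\frac{11}{36} - 1579\right) = \left(-1420\right) \left(- \frac{56833}{36}\right) = \frac{20175715}{9}$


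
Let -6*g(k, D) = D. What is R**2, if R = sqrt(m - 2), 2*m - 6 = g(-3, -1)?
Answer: 13/12 ≈ 1.0833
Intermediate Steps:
g(k, D) = -D/6
m = 37/12 (m = 3 + (-1/6*(-1))/2 = 3 + (1/2)*(1/6) = 3 + 1/12 = 37/12 ≈ 3.0833)
R = sqrt(39)/6 (R = sqrt(37/12 - 2) = sqrt(13/12) = sqrt(39)/6 ≈ 1.0408)
R**2 = (sqrt(39)/6)**2 = 13/12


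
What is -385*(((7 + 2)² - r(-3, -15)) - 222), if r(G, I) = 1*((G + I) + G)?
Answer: 46200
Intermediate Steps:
r(G, I) = I + 2*G (r(G, I) = 1*(I + 2*G) = I + 2*G)
-385*(((7 + 2)² - r(-3, -15)) - 222) = -385*(((7 + 2)² - (-15 + 2*(-3))) - 222) = -385*((9² - (-15 - 6)) - 222) = -385*((81 - 1*(-21)) - 222) = -385*((81 + 21) - 222) = -385*(102 - 222) = -385*(-120) = 46200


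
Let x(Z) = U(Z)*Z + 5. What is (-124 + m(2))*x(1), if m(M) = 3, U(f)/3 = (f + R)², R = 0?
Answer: -968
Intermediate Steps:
U(f) = 3*f² (U(f) = 3*(f + 0)² = 3*f²)
x(Z) = 5 + 3*Z³ (x(Z) = (3*Z²)*Z + 5 = 3*Z³ + 5 = 5 + 3*Z³)
(-124 + m(2))*x(1) = (-124 + 3)*(5 + 3*1³) = -121*(5 + 3*1) = -121*(5 + 3) = -121*8 = -968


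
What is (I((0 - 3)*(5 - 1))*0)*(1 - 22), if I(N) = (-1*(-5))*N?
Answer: 0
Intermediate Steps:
I(N) = 5*N
(I((0 - 3)*(5 - 1))*0)*(1 - 22) = ((5*((0 - 3)*(5 - 1)))*0)*(1 - 22) = ((5*(-3*4))*0)*(-21) = ((5*(-12))*0)*(-21) = -60*0*(-21) = 0*(-21) = 0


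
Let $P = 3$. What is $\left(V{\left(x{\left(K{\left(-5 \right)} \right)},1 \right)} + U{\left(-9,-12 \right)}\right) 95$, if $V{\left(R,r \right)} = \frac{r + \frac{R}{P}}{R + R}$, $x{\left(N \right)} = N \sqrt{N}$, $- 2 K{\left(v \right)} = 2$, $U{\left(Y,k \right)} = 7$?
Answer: $\frac{4085}{6} + \frac{95 i}{2} \approx 680.83 + 47.5 i$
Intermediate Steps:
$K{\left(v \right)} = -1$ ($K{\left(v \right)} = \left(- \frac{1}{2}\right) 2 = -1$)
$x{\left(N \right)} = N^{\frac{3}{2}}$
$V{\left(R,r \right)} = \frac{r + \frac{R}{3}}{2 R}$ ($V{\left(R,r \right)} = \frac{r + \frac{R}{3}}{R + R} = \frac{r + R \frac{1}{3}}{2 R} = \left(r + \frac{R}{3}\right) \frac{1}{2 R} = \frac{r + \frac{R}{3}}{2 R}$)
$\left(V{\left(x{\left(K{\left(-5 \right)} \right)},1 \right)} + U{\left(-9,-12 \right)}\right) 95 = \left(\frac{\left(-1\right)^{\frac{3}{2}} + 3 \cdot 1}{6 \left(-1\right)^{\frac{3}{2}}} + 7\right) 95 = \left(\frac{- i + 3}{6 \left(- i\right)} + 7\right) 95 = \left(\frac{i \left(3 - i\right)}{6} + 7\right) 95 = \left(7 + \frac{i \left(3 - i\right)}{6}\right) 95 = 665 + \frac{95 i \left(3 - i\right)}{6}$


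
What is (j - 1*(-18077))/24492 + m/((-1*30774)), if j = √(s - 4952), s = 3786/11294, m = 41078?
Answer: -1086427/1820572 + I*√157901701997/138306324 ≈ -0.59675 + 0.0028731*I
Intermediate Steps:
s = 1893/5647 (s = 3786*(1/11294) = 1893/5647 ≈ 0.33522)
j = I*√157901701997/5647 (j = √(1893/5647 - 4952) = √(-27962051/5647) = I*√157901701997/5647 ≈ 70.368*I)
(j - 1*(-18077))/24492 + m/((-1*30774)) = (I*√157901701997/5647 - 1*(-18077))/24492 + 41078/((-1*30774)) = (I*√157901701997/5647 + 18077)*(1/24492) + 41078/(-30774) = (18077 + I*√157901701997/5647)*(1/24492) + 41078*(-1/30774) = (18077/24492 + I*√157901701997/138306324) - 893/669 = -1086427/1820572 + I*√157901701997/138306324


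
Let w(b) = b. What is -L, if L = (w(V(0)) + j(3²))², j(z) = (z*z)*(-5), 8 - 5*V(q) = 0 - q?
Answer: -4068289/25 ≈ -1.6273e+5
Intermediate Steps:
V(q) = 8/5 + q/5 (V(q) = 8/5 - (0 - q)/5 = 8/5 - (-1)*q/5 = 8/5 + q/5)
j(z) = -5*z² (j(z) = z²*(-5) = -5*z²)
L = 4068289/25 (L = ((8/5 + (⅕)*0) - 5*(3²)²)² = ((8/5 + 0) - 5*9²)² = (8/5 - 5*81)² = (8/5 - 405)² = (-2017/5)² = 4068289/25 ≈ 1.6273e+5)
-L = -1*4068289/25 = -4068289/25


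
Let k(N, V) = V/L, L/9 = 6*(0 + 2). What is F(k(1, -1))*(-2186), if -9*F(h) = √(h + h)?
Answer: 1093*I*√6/81 ≈ 33.053*I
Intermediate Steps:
L = 108 (L = 9*(6*(0 + 2)) = 9*(6*2) = 9*12 = 108)
k(N, V) = V/108
F(h) = -√2*√h/9 (F(h) = -√(h + h)/9 = -√2*√h/9)
F(k(1, -1))*(-2186) = -√2*√((1/108)*(-1))/9*(-2186) = -√2*√(-1/108)/9*(-2186) = -√2*I*√3/18/9*(-2186) = -I*√6/162*(-2186) = 1093*I*√6/81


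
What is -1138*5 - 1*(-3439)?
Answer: -2251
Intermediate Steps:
-1138*5 - 1*(-3439) = -5690 + 3439 = -2251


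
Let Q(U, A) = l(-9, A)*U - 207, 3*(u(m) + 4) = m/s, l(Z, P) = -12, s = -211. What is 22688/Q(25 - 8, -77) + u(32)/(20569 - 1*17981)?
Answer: -3097385513/56108487 ≈ -55.203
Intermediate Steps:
u(m) = -4 - m/633 (u(m) = -4 + (m/(-211))/3 = -4 + (m*(-1/211))/3 = -4 + (-m/211)/3 = -4 - m/633)
Q(U, A) = -207 - 12*U (Q(U, A) = -12*U - 207 = -207 - 12*U)
22688/Q(25 - 8, -77) + u(32)/(20569 - 1*17981) = 22688/(-207 - 12*(25 - 8)) + (-4 - 1/633*32)/(20569 - 1*17981) = 22688/(-207 - 12*17) + (-4 - 32/633)/(20569 - 17981) = 22688/(-207 - 204) - 2564/633/2588 = 22688/(-411) - 2564/633*1/2588 = 22688*(-1/411) - 641/409551 = -22688/411 - 641/409551 = -3097385513/56108487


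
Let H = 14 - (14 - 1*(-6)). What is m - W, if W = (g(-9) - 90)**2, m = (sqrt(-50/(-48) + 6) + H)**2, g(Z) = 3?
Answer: -180623/24 - 13*sqrt(6) ≈ -7557.8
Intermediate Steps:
H = -6 (H = 14 - (14 + 6) = 14 - 1*20 = 14 - 20 = -6)
m = (-6 + 13*sqrt(6)/12)**2 (m = (sqrt(-50/(-48) + 6) - 6)**2 = (sqrt(-50*(-1/48) + 6) - 6)**2 = (sqrt(25/24 + 6) - 6)**2 = (sqrt(169/24) - 6)**2 = (13*sqrt(6)/12 - 6)**2 = (-6 + 13*sqrt(6)/12)**2 ≈ 11.198)
W = 7569 (W = (3 - 90)**2 = (-87)**2 = 7569)
m - W = (1033/24 - 13*sqrt(6)) - 1*7569 = (1033/24 - 13*sqrt(6)) - 7569 = -180623/24 - 13*sqrt(6)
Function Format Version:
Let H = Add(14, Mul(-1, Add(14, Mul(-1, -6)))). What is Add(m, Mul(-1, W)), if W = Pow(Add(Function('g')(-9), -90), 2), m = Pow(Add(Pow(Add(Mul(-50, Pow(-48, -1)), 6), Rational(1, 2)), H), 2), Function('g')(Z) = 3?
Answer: Add(Rational(-180623, 24), Mul(-13, Pow(6, Rational(1, 2)))) ≈ -7557.8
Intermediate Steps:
H = -6 (H = Add(14, Mul(-1, Add(14, 6))) = Add(14, Mul(-1, 20)) = Add(14, -20) = -6)
m = Pow(Add(-6, Mul(Rational(13, 12), Pow(6, Rational(1, 2)))), 2) (m = Pow(Add(Pow(Add(Mul(-50, Pow(-48, -1)), 6), Rational(1, 2)), -6), 2) = Pow(Add(Pow(Add(Mul(-50, Rational(-1, 48)), 6), Rational(1, 2)), -6), 2) = Pow(Add(Pow(Add(Rational(25, 24), 6), Rational(1, 2)), -6), 2) = Pow(Add(Pow(Rational(169, 24), Rational(1, 2)), -6), 2) = Pow(Add(Mul(Rational(13, 12), Pow(6, Rational(1, 2))), -6), 2) = Pow(Add(-6, Mul(Rational(13, 12), Pow(6, Rational(1, 2)))), 2) ≈ 11.198)
W = 7569 (W = Pow(Add(3, -90), 2) = Pow(-87, 2) = 7569)
Add(m, Mul(-1, W)) = Add(Add(Rational(1033, 24), Mul(-13, Pow(6, Rational(1, 2)))), Mul(-1, 7569)) = Add(Add(Rational(1033, 24), Mul(-13, Pow(6, Rational(1, 2)))), -7569) = Add(Rational(-180623, 24), Mul(-13, Pow(6, Rational(1, 2))))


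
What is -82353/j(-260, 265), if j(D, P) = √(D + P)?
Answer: -82353*√5/5 ≈ -36829.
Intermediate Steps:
-82353/j(-260, 265) = -82353/√(-260 + 265) = -82353*√5/5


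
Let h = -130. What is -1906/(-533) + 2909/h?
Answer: -100209/5330 ≈ -18.801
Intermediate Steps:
-1906/(-533) + 2909/h = -1906/(-533) + 2909/(-130) = -1906*(-1/533) + 2909*(-1/130) = 1906/533 - 2909/130 = -100209/5330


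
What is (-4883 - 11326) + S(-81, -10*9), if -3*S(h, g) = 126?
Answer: -16251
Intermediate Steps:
S(h, g) = -42 (S(h, g) = -1/3*126 = -42)
(-4883 - 11326) + S(-81, -10*9) = (-4883 - 11326) - 42 = -16209 - 42 = -16251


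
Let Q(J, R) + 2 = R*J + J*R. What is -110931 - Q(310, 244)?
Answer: -262209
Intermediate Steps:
Q(J, R) = -2 + 2*J*R (Q(J, R) = -2 + (R*J + J*R) = -2 + (J*R + J*R) = -2 + 2*J*R)
-110931 - Q(310, 244) = -110931 - (-2 + 2*310*244) = -110931 - (-2 + 151280) = -110931 - 1*151278 = -110931 - 151278 = -262209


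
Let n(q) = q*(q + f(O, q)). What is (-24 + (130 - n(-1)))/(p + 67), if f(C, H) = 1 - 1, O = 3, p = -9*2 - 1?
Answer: 35/16 ≈ 2.1875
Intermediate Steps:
p = -19 (p = -18 - 1 = -19)
f(C, H) = 0
n(q) = q² (n(q) = q*(q + 0) = q*q = q²)
(-24 + (130 - n(-1)))/(p + 67) = (-24 + (130 - 1*(-1)²))/(-19 + 67) = (-24 + (130 - 1*1))/48 = (-24 + (130 - 1))*(1/48) = (-24 + 129)*(1/48) = 105*(1/48) = 35/16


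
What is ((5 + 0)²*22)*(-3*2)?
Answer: -3300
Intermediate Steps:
((5 + 0)²*22)*(-3*2) = (5²*22)*(-6) = (25*22)*(-6) = 550*(-6) = -3300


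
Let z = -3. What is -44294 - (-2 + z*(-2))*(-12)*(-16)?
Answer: -45062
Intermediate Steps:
-44294 - (-2 + z*(-2))*(-12)*(-16) = -44294 - (-2 - 3*(-2))*(-12)*(-16) = -44294 - (-2 + 6)*(-12)*(-16) = -44294 - 4*(-12)*(-16) = -44294 - (-48)*(-16) = -44294 - 1*768 = -44294 - 768 = -45062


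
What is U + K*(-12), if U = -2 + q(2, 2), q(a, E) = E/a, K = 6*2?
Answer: -145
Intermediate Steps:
K = 12
U = -1 (U = -2 + 2/2 = -2 + 2*(1/2) = -2 + 1 = -1)
U + K*(-12) = -1 + 12*(-12) = -1 - 144 = -145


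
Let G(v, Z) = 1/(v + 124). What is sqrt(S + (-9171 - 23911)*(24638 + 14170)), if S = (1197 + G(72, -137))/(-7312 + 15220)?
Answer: I*sqrt(3934073052860230515)/55356 ≈ 35831.0*I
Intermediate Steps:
G(v, Z) = 1/(124 + v)
S = 234613/1549968 (S = (1197 + 1/(124 + 72))/(-7312 + 15220) = (1197 + 1/196)/7908 = (1197 + 1/196)*(1/7908) = (234613/196)*(1/7908) = 234613/1549968 ≈ 0.15137)
sqrt(S + (-9171 - 23911)*(24638 + 14170)) = sqrt(234613/1549968 + (-9171 - 23911)*(24638 + 14170)) = sqrt(234613/1549968 - 33082*38808) = sqrt(234613/1549968 - 1283846256) = sqrt(-1989920613485195/1549968) = I*sqrt(3934073052860230515)/55356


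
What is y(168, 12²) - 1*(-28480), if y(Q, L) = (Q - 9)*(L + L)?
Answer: 74272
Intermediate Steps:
y(Q, L) = 2*L*(-9 + Q) (y(Q, L) = (-9 + Q)*(2*L) = 2*L*(-9 + Q))
y(168, 12²) - 1*(-28480) = 2*12²*(-9 + 168) - 1*(-28480) = 2*144*159 + 28480 = 45792 + 28480 = 74272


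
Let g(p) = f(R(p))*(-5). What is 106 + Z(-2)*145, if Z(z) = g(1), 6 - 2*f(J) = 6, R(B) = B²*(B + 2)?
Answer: 106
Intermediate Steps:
R(B) = B²*(2 + B)
f(J) = 0 (f(J) = 3 - ½*6 = 3 - 3 = 0)
g(p) = 0 (g(p) = 0*(-5) = 0)
Z(z) = 0
106 + Z(-2)*145 = 106 + 0*145 = 106 + 0 = 106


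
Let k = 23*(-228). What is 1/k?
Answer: -1/5244 ≈ -0.00019069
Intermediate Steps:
k = -5244
1/k = 1/(-5244) = -1/5244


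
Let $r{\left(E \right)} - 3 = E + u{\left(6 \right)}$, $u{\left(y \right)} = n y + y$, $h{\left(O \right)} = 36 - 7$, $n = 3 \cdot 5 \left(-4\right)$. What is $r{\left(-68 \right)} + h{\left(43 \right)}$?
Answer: $-390$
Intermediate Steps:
$n = -60$ ($n = 15 \left(-4\right) = -60$)
$h{\left(O \right)} = 29$
$u{\left(y \right)} = - 59 y$ ($u{\left(y \right)} = - 60 y + y = - 59 y$)
$r{\left(E \right)} = -351 + E$ ($r{\left(E \right)} = 3 + \left(E - 354\right) = 3 + \left(-354 + E\right) = -351 + E$)
$r{\left(-68 \right)} + h{\left(43 \right)} = \left(-351 - 68\right) + 29 = -419 + 29 = -390$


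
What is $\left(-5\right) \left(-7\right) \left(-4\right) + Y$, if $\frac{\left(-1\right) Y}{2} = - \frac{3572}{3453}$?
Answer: $- \frac{476276}{3453} \approx -137.93$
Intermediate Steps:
$Y = \frac{7144}{3453}$ ($Y = - 2 \left(- \frac{3572}{3453}\right) = - 2 \left(\left(-3572\right) \frac{1}{3453}\right) = \left(-2\right) \left(- \frac{3572}{3453}\right) = \frac{7144}{3453} \approx 2.0689$)
$\left(-5\right) \left(-7\right) \left(-4\right) + Y = \left(-5\right) \left(-7\right) \left(-4\right) + \frac{7144}{3453} = 35 \left(-4\right) + \frac{7144}{3453} = -140 + \frac{7144}{3453} = - \frac{476276}{3453}$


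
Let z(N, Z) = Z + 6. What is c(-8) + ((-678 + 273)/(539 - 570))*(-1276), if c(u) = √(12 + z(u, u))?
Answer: -516780/31 + √10 ≈ -16667.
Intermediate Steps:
z(N, Z) = 6 + Z
c(u) = √(18 + u) (c(u) = √(12 + (6 + u)) = √(18 + u))
c(-8) + ((-678 + 273)/(539 - 570))*(-1276) = √(18 - 8) + ((-678 + 273)/(539 - 570))*(-1276) = √10 - 405/(-31)*(-1276) = √10 - 405*(-1/31)*(-1276) = √10 + (405/31)*(-1276) = √10 - 516780/31 = -516780/31 + √10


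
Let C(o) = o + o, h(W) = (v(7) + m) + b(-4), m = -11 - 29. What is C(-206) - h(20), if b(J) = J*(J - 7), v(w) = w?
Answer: -423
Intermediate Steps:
m = -40
b(J) = J*(-7 + J)
h(W) = 11 (h(W) = (7 - 40) - 4*(-7 - 4) = -33 - 4*(-11) = -33 + 44 = 11)
C(o) = 2*o
C(-206) - h(20) = 2*(-206) - 1*11 = -412 - 11 = -423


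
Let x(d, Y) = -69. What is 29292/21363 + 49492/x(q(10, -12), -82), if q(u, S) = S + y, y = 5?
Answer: -351758816/491349 ≈ -715.90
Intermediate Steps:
q(u, S) = 5 + S (q(u, S) = S + 5 = 5 + S)
29292/21363 + 49492/x(q(10, -12), -82) = 29292/21363 + 49492/(-69) = 29292*(1/21363) + 49492*(-1/69) = 9764/7121 - 49492/69 = -351758816/491349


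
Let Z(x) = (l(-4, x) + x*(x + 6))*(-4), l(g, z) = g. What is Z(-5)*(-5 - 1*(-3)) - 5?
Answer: -77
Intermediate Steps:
Z(x) = 16 - 4*x*(6 + x) (Z(x) = (-4 + x*(x + 6))*(-4) = (-4 + x*(6 + x))*(-4) = 16 - 4*x*(6 + x))
Z(-5)*(-5 - 1*(-3)) - 5 = (16 - 24*(-5) - 4*(-5)²)*(-5 - 1*(-3)) - 5 = (16 + 120 - 4*25)*(-5 + 3) - 5 = (16 + 120 - 100)*(-2) - 5 = 36*(-2) - 5 = -72 - 5 = -77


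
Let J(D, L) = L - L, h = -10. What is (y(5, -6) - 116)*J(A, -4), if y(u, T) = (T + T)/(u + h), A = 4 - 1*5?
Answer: 0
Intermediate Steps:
A = -1 (A = 4 - 5 = -1)
y(u, T) = 2*T/(-10 + u) (y(u, T) = (T + T)/(u - 10) = (2*T)/(-10 + u) = 2*T/(-10 + u))
J(D, L) = 0
(y(5, -6) - 116)*J(A, -4) = (2*(-6)/(-10 + 5) - 116)*0 = (2*(-6)/(-5) - 116)*0 = (2*(-6)*(-⅕) - 116)*0 = (12/5 - 116)*0 = -568/5*0 = 0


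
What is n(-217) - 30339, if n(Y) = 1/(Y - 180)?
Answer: -12044584/397 ≈ -30339.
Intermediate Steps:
n(Y) = 1/(-180 + Y)
n(-217) - 30339 = 1/(-180 - 217) - 30339 = 1/(-397) - 30339 = -1/397 - 30339 = -12044584/397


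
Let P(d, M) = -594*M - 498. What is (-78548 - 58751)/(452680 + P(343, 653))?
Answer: -137299/64300 ≈ -2.1353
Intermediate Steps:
P(d, M) = -498 - 594*M
(-78548 - 58751)/(452680 + P(343, 653)) = (-78548 - 58751)/(452680 + (-498 - 594*653)) = -137299/(452680 + (-498 - 387882)) = -137299/(452680 - 388380) = -137299/64300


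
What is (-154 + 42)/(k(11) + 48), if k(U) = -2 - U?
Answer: -16/5 ≈ -3.2000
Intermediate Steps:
(-154 + 42)/(k(11) + 48) = (-154 + 42)/((-2 - 1*11) + 48) = -112/((-2 - 11) + 48) = -112/(-13 + 48) = -112/35 = -112*1/35 = -16/5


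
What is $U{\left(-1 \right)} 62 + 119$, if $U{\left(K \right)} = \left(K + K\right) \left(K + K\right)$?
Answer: $367$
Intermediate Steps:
$U{\left(K \right)} = 4 K^{2}$ ($U{\left(K \right)} = 2 K 2 K = 4 K^{2}$)
$U{\left(-1 \right)} 62 + 119 = 4 \left(-1\right)^{2} \cdot 62 + 119 = 4 \cdot 1 \cdot 62 + 119 = 4 \cdot 62 + 119 = 248 + 119 = 367$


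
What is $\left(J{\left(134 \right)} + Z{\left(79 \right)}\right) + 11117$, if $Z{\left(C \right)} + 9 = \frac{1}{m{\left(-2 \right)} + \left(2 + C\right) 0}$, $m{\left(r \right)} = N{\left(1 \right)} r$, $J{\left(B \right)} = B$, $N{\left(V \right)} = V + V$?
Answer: $\frac{44967}{4} \approx 11242.0$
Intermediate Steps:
$N{\left(V \right)} = 2 V$
$m{\left(r \right)} = 2 r$ ($m{\left(r \right)} = 2 \cdot 1 r = 2 r$)
$Z{\left(C \right)} = - \frac{37}{4}$ ($Z{\left(C \right)} = -9 + \frac{1}{2 \left(-2\right) + \left(2 + C\right) 0} = -9 + \frac{1}{-4 + 0} = -9 + \frac{1}{-4} = -9 - \frac{1}{4} = - \frac{37}{4}$)
$\left(J{\left(134 \right)} + Z{\left(79 \right)}\right) + 11117 = \left(134 - \frac{37}{4}\right) + 11117 = \frac{499}{4} + 11117 = \frac{44967}{4}$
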